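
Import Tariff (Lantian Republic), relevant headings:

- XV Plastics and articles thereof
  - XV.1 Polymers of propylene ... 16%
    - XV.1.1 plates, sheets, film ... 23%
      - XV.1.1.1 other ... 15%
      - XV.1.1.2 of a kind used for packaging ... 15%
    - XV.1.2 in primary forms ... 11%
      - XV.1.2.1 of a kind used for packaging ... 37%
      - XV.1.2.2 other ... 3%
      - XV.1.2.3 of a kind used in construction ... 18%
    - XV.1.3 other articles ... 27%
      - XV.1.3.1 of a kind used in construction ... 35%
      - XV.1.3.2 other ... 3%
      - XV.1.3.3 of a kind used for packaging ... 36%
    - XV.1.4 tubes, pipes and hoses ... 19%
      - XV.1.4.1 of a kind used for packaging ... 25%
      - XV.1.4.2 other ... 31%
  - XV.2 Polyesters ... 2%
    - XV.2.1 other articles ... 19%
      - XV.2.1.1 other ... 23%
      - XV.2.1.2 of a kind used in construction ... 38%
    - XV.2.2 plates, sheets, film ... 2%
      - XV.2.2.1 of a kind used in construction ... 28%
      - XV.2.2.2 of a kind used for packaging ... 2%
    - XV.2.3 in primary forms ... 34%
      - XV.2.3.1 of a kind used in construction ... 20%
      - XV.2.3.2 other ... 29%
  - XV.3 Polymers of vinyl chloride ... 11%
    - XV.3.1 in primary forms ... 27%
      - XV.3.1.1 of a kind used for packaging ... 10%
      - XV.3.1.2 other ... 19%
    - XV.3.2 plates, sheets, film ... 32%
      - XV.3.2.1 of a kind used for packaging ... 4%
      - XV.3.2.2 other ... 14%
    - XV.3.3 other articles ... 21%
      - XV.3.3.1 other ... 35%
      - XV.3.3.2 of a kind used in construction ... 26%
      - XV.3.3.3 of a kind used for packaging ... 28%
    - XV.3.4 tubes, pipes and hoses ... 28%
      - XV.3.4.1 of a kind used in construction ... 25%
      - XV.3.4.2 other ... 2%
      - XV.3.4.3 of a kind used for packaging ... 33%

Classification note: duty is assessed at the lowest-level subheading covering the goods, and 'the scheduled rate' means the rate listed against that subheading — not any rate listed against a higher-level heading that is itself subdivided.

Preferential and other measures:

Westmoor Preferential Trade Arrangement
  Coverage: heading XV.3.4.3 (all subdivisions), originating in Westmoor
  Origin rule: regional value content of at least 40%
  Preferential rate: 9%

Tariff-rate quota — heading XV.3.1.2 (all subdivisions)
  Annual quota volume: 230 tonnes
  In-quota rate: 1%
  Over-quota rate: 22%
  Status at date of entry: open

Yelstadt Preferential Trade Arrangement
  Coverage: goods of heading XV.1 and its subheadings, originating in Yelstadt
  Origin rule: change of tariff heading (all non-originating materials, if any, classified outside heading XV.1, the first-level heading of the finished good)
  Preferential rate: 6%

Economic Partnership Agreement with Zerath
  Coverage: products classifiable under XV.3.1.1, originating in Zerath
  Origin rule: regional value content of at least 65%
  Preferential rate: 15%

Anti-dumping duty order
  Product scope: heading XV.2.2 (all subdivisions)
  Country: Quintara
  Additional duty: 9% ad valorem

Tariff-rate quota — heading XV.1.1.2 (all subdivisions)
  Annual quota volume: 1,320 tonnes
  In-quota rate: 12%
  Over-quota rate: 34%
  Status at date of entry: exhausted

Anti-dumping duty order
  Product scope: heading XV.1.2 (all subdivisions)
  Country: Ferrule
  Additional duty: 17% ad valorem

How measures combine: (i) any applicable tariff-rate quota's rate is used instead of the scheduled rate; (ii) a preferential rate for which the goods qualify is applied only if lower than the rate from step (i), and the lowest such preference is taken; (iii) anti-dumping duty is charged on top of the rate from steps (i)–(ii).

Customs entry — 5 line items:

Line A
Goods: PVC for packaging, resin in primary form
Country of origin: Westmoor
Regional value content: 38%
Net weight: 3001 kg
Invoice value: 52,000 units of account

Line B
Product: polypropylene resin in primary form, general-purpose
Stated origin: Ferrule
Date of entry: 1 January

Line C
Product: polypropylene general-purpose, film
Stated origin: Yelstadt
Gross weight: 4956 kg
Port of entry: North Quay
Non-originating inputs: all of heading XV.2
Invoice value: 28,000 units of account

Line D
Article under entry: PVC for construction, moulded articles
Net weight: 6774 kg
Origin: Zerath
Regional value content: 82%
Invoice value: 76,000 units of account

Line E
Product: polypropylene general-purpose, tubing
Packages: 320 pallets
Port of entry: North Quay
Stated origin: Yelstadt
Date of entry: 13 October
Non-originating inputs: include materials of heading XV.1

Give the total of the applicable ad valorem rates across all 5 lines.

Line A: PVC → XV.3; resin in primary form → XV.3.1; for packaging → XV.3.1.1. Scheduled 10%. Westmoor agreement on XV.3.4.3: XV.3.1.1 not covered. → 10%.
Line B: polypropylene → XV.1; resin in primary form → XV.1.2; general-purpose → XV.1.2.2. Scheduled 3%. anti-dumping (Ferrule, XV.1.2): +17%; total 3% + 17% = 20%. → 20%.
Line C: polypropylene → XV.1; film → XV.1.1; general-purpose → XV.1.1.1. Scheduled 15%. Yelstadt agreement on XV.1: CTH met → 6% available; preferential 6%. → 6%.
Line D: PVC → XV.3; moulded articles → XV.3.3; for construction → XV.3.3.2. Scheduled 26%. Zerath agreement on XV.3.1.1: XV.3.3.2 not covered. → 26%.
Line E: polypropylene → XV.1; tubing → XV.1.4; general-purpose → XV.1.4.2. Scheduled 31%. Yelstadt agreement on XV.1: CTH not met. → 31%.
Sum: 10% + 20% + 6% + 26% + 31% = 93%.

93%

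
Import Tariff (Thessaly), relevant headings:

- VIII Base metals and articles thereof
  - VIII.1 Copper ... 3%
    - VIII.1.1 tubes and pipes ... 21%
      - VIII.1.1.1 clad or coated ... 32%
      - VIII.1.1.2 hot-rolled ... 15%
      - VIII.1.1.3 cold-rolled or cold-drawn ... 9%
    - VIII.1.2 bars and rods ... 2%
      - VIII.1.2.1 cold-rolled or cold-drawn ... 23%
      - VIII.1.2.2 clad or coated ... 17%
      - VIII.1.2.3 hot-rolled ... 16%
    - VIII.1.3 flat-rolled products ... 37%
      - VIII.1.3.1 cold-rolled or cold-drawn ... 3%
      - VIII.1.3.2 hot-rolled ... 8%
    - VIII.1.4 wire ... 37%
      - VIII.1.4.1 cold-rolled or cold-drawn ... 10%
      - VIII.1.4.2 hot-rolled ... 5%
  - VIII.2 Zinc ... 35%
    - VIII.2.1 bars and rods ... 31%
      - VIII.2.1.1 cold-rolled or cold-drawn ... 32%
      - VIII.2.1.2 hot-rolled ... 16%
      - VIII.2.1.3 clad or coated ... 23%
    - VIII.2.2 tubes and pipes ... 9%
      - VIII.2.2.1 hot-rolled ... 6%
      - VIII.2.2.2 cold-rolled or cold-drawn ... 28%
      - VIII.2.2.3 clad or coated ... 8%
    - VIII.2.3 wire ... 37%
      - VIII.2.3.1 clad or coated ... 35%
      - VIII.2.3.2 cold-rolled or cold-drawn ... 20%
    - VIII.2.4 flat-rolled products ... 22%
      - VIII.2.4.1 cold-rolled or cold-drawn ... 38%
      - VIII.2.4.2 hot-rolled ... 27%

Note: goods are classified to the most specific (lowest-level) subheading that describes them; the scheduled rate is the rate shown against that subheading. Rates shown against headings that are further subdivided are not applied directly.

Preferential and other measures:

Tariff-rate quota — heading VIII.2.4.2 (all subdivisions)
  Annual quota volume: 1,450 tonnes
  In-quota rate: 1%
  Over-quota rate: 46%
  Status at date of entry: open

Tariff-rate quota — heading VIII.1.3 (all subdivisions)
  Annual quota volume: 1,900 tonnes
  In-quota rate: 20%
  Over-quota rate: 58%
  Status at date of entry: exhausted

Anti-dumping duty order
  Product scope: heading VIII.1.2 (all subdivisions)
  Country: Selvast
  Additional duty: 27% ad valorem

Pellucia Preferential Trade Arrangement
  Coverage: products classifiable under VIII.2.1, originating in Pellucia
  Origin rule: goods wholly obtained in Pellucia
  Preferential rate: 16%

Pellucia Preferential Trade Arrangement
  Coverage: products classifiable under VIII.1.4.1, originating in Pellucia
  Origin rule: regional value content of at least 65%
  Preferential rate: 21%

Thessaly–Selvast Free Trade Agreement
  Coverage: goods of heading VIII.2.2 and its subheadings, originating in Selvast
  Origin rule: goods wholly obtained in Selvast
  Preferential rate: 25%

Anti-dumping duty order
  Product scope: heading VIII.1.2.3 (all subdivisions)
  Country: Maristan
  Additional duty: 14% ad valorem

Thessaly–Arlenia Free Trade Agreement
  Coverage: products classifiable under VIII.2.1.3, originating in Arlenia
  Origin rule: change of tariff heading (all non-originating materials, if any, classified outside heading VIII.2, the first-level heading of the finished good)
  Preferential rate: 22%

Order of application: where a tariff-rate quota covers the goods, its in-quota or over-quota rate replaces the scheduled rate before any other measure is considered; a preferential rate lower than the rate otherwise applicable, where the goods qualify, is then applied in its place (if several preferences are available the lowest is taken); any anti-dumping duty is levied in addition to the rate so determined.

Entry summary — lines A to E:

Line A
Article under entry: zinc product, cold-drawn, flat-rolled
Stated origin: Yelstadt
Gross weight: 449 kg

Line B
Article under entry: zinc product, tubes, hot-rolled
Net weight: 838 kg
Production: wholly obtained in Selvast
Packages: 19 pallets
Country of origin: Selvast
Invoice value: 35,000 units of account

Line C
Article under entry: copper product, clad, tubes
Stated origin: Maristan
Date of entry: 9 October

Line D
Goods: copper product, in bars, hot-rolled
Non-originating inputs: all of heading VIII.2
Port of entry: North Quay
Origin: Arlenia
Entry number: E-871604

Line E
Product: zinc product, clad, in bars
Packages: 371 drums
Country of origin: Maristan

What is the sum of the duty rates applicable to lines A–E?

Line A: zinc → VIII.2; flat-rolled → VIII.2.4; cold-drawn → VIII.2.4.1. Scheduled 38%. No special measure applies. → 38%.
Line B: zinc → VIII.2; tubes → VIII.2.2; hot-rolled → VIII.2.2.1. Scheduled 6%. Selvast agreement on VIII.2.2: wholly obtained → 25% available; preference 25% not lower than 6% → no reduction. → 6%.
Line C: copper → VIII.1; tubes → VIII.1.1; clad → VIII.1.1.1. Scheduled 32%. No special measure applies. → 32%.
Line D: copper → VIII.1; in bars → VIII.1.2; hot-rolled → VIII.1.2.3. Scheduled 16%. Arlenia agreement on VIII.2.1.3: VIII.1.2.3 not covered. → 16%.
Line E: zinc → VIII.2; in bars → VIII.2.1; clad → VIII.2.1.3. Scheduled 23%. No special measure applies. → 23%.
Sum: 38% + 6% + 32% + 16% + 23% = 115%.

115%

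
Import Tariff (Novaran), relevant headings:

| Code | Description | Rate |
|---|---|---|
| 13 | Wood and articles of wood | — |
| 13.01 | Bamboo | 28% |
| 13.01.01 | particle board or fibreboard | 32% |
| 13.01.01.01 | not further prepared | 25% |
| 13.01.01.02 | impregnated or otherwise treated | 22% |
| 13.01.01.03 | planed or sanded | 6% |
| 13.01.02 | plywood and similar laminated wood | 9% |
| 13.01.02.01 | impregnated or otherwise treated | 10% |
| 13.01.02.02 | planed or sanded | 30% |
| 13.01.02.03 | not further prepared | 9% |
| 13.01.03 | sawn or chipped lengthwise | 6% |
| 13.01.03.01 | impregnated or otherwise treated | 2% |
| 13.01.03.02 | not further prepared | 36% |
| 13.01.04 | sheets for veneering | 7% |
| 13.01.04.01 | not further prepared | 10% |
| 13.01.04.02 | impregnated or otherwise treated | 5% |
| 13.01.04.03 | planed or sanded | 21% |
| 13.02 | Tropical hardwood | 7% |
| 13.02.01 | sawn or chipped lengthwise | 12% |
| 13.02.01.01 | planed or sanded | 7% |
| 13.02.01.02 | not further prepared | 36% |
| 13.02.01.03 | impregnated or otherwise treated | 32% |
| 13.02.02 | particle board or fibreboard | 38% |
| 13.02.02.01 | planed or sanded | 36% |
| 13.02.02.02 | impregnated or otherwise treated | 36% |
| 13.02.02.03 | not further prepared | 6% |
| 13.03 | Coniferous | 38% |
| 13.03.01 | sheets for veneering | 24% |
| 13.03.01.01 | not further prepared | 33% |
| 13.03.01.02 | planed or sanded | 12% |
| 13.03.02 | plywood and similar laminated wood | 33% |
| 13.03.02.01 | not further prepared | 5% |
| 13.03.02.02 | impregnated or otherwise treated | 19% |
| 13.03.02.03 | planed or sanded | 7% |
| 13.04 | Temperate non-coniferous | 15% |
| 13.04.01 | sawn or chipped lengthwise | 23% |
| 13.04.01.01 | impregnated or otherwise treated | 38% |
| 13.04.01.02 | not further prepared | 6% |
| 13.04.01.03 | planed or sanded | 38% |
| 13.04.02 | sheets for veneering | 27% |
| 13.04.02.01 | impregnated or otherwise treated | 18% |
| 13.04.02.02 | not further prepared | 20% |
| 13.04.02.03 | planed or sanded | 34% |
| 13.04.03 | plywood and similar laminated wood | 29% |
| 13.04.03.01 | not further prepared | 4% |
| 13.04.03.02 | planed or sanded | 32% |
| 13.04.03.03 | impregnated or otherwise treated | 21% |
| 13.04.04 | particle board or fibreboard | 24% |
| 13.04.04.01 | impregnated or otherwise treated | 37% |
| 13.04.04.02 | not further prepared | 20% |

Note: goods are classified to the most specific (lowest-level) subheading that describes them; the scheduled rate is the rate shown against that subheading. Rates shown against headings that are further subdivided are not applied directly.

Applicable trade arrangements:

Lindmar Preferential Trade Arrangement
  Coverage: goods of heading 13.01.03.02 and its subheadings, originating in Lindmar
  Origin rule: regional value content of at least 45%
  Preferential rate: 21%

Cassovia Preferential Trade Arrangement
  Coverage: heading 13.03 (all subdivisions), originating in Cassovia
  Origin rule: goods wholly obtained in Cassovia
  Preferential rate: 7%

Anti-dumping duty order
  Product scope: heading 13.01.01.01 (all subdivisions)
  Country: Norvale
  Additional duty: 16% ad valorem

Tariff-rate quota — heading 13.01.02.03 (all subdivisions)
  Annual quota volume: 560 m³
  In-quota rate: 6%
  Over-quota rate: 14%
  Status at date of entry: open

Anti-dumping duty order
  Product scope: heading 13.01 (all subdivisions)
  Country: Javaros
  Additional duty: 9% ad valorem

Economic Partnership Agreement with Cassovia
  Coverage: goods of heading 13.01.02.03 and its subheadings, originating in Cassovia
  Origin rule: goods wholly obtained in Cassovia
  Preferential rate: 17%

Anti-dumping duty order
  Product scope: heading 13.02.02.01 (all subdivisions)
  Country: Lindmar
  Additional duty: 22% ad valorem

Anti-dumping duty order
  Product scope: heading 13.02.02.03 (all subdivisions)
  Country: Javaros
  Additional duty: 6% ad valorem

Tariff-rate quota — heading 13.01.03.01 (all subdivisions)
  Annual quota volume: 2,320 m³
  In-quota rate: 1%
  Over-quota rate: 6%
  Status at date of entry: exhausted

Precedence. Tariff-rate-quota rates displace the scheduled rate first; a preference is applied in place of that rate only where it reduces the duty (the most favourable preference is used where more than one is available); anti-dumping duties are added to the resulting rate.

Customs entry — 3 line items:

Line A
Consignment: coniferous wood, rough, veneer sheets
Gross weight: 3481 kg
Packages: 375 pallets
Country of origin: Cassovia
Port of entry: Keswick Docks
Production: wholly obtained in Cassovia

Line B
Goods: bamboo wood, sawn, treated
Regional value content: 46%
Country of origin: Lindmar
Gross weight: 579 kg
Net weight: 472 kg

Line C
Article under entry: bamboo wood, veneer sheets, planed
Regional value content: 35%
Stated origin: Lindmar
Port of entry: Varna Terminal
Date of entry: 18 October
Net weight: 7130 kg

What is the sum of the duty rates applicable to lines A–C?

34%

Line A: coniferous → 13.03; veneer sheets → 13.03.01; rough → 13.03.01.01. Scheduled 33%. Cassovia agreement on 13.03: wholly obtained → 7% available; Cassovia agreement on 13.01.02.03: 13.03.01.01 not covered; preferential 7%. → 7%.
Line B: bamboo → 13.01; sawn → 13.01.03; treated → 13.01.03.01. Scheduled 2%. quota on 13.01.03.01 exhausted → over-quota 6%; Lindmar agreement on 13.01.03.02: 13.01.03.01 not covered. → 6%.
Line C: bamboo → 13.01; veneer sheets → 13.01.04; planed → 13.01.04.03. Scheduled 21%. Lindmar agreement on 13.01.03.02: 13.01.04.03 not covered. → 21%.
Sum: 7% + 6% + 21% = 34%.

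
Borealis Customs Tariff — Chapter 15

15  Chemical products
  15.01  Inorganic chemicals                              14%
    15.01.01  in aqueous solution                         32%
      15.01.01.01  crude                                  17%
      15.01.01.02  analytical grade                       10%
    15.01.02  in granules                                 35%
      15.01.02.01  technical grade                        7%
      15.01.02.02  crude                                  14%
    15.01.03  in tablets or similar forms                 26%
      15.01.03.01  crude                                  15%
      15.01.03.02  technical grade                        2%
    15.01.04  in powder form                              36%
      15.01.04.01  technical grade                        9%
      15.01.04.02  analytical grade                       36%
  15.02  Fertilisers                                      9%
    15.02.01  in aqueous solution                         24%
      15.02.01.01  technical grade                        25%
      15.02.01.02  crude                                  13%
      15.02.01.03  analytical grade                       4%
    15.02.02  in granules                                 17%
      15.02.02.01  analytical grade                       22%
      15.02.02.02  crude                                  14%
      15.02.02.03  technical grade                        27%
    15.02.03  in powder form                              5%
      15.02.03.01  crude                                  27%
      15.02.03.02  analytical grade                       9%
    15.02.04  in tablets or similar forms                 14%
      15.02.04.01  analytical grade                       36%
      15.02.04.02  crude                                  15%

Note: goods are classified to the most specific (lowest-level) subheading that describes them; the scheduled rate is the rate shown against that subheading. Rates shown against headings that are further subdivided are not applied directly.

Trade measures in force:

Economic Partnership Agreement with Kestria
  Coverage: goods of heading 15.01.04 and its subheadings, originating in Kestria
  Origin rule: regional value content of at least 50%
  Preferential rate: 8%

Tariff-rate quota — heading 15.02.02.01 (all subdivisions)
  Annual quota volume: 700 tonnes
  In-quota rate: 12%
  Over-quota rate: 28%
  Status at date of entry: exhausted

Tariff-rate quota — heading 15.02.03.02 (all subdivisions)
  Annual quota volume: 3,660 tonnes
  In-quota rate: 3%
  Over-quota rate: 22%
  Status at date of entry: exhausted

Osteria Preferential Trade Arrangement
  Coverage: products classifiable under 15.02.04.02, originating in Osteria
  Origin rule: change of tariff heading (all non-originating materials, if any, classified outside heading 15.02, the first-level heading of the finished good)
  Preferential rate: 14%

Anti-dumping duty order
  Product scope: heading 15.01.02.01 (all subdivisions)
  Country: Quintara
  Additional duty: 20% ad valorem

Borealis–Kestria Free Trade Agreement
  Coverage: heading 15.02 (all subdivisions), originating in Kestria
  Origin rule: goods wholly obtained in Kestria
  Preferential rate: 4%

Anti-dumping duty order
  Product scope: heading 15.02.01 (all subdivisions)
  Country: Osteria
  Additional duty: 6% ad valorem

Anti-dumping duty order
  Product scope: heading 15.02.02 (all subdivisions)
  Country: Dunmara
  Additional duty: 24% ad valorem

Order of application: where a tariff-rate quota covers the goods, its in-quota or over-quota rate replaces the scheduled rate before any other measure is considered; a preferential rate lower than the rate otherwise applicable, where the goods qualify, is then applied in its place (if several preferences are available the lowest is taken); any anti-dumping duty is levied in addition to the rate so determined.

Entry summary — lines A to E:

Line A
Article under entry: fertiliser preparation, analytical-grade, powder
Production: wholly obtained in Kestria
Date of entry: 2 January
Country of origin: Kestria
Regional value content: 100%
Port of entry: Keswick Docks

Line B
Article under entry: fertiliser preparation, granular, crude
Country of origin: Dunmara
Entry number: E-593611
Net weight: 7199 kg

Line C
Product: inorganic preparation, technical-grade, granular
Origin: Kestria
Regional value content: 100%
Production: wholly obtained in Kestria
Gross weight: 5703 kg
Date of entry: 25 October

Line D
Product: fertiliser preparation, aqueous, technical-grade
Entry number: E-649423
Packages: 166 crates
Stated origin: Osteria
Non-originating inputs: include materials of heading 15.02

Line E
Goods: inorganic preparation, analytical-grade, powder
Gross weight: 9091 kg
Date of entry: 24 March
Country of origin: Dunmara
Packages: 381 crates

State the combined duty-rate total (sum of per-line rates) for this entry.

116%

Line A: fertiliser → 15.02; powder → 15.02.03; analytical-grade → 15.02.03.02. Scheduled 9%. quota on 15.02.03.02 exhausted → over-quota 22%; Kestria agreement on 15.01.04: 15.02.03.02 not covered; Kestria agreement on 15.02: wholly obtained → 4% available; preferential 4%. → 4%.
Line B: fertiliser → 15.02; granular → 15.02.02; crude → 15.02.02.02. Scheduled 14%. anti-dumping (Dunmara, 15.02.02): +24%; total 14% + 24% = 38%. → 38%.
Line C: inorganic → 15.01; granular → 15.01.02; technical-grade → 15.01.02.01. Scheduled 7%. Kestria agreement on 15.01.04: 15.01.02.01 not covered; Kestria agreement on 15.02: 15.01.02.01 not covered. → 7%.
Line D: fertiliser → 15.02; aqueous → 15.02.01; technical-grade → 15.02.01.01. Scheduled 25%. Osteria agreement on 15.02.04.02: 15.02.01.01 not covered; anti-dumping (Osteria, 15.02.01): +6%; total 25% + 6% = 31%. → 31%.
Line E: inorganic → 15.01; powder → 15.01.04; analytical-grade → 15.01.04.02. Scheduled 36%. No special measure applies. → 36%.
Sum: 4% + 38% + 7% + 31% + 36% = 116%.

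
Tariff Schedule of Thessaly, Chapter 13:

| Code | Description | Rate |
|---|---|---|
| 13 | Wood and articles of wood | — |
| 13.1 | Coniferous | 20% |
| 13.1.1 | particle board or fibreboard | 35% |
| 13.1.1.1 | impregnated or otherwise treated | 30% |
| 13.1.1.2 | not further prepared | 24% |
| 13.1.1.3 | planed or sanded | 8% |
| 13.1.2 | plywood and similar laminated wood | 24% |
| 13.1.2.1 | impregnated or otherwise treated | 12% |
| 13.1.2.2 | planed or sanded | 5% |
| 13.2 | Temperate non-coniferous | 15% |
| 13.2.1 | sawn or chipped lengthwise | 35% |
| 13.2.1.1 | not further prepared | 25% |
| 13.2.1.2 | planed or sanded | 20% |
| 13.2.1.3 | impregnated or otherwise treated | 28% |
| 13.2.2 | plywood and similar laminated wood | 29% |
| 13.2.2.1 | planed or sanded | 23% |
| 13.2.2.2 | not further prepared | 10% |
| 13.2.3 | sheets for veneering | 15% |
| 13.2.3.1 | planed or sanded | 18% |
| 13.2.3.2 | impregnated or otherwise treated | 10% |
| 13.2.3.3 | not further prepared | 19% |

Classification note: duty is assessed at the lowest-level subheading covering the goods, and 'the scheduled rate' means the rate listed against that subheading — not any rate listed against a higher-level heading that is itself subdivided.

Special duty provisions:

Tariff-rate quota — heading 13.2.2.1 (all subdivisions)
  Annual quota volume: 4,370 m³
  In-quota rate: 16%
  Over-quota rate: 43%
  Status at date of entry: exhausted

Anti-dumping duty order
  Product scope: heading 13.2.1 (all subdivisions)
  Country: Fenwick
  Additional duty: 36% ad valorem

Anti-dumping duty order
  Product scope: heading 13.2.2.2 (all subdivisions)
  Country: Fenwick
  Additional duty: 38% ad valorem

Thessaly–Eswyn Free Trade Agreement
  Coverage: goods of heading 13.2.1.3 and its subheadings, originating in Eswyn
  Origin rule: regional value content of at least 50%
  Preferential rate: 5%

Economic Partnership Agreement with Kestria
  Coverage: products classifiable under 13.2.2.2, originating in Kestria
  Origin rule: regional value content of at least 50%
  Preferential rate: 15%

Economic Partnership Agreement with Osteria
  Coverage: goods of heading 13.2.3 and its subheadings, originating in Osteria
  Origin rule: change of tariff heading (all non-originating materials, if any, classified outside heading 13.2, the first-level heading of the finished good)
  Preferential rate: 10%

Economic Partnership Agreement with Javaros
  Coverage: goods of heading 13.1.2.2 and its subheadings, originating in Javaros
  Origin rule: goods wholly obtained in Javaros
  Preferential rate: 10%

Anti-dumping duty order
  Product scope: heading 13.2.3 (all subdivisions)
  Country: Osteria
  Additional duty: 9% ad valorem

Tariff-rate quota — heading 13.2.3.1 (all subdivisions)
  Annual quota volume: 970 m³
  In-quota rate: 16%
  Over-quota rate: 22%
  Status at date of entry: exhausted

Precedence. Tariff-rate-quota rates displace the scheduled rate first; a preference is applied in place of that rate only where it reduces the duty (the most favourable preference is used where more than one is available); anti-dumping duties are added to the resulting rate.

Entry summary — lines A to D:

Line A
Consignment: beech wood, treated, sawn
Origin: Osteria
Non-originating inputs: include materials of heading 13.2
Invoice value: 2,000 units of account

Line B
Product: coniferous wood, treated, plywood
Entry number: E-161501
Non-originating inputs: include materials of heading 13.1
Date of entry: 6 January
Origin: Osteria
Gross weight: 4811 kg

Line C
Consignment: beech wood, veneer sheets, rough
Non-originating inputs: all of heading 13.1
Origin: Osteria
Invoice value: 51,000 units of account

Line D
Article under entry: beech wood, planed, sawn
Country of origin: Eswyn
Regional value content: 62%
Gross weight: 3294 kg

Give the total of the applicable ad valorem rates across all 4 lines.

Line A: beech → 13.2; sawn → 13.2.1; treated → 13.2.1.3. Scheduled 28%. Osteria agreement on 13.2.3: 13.2.1.3 not covered. → 28%.
Line B: coniferous → 13.1; plywood → 13.1.2; treated → 13.1.2.1. Scheduled 12%. Osteria agreement on 13.2.3: 13.1.2.1 not covered. → 12%.
Line C: beech → 13.2; veneer sheets → 13.2.3; rough → 13.2.3.3. Scheduled 19%. Osteria agreement on 13.2.3: CTH met → 10% available; preferential 10%; anti-dumping (Osteria, 13.2.3): +9%; total 10% + 9% = 19%. → 19%.
Line D: beech → 13.2; sawn → 13.2.1; planed → 13.2.1.2. Scheduled 20%. Eswyn agreement on 13.2.1.3: 13.2.1.2 not covered. → 20%.
Sum: 28% + 12% + 19% + 20% = 79%.

79%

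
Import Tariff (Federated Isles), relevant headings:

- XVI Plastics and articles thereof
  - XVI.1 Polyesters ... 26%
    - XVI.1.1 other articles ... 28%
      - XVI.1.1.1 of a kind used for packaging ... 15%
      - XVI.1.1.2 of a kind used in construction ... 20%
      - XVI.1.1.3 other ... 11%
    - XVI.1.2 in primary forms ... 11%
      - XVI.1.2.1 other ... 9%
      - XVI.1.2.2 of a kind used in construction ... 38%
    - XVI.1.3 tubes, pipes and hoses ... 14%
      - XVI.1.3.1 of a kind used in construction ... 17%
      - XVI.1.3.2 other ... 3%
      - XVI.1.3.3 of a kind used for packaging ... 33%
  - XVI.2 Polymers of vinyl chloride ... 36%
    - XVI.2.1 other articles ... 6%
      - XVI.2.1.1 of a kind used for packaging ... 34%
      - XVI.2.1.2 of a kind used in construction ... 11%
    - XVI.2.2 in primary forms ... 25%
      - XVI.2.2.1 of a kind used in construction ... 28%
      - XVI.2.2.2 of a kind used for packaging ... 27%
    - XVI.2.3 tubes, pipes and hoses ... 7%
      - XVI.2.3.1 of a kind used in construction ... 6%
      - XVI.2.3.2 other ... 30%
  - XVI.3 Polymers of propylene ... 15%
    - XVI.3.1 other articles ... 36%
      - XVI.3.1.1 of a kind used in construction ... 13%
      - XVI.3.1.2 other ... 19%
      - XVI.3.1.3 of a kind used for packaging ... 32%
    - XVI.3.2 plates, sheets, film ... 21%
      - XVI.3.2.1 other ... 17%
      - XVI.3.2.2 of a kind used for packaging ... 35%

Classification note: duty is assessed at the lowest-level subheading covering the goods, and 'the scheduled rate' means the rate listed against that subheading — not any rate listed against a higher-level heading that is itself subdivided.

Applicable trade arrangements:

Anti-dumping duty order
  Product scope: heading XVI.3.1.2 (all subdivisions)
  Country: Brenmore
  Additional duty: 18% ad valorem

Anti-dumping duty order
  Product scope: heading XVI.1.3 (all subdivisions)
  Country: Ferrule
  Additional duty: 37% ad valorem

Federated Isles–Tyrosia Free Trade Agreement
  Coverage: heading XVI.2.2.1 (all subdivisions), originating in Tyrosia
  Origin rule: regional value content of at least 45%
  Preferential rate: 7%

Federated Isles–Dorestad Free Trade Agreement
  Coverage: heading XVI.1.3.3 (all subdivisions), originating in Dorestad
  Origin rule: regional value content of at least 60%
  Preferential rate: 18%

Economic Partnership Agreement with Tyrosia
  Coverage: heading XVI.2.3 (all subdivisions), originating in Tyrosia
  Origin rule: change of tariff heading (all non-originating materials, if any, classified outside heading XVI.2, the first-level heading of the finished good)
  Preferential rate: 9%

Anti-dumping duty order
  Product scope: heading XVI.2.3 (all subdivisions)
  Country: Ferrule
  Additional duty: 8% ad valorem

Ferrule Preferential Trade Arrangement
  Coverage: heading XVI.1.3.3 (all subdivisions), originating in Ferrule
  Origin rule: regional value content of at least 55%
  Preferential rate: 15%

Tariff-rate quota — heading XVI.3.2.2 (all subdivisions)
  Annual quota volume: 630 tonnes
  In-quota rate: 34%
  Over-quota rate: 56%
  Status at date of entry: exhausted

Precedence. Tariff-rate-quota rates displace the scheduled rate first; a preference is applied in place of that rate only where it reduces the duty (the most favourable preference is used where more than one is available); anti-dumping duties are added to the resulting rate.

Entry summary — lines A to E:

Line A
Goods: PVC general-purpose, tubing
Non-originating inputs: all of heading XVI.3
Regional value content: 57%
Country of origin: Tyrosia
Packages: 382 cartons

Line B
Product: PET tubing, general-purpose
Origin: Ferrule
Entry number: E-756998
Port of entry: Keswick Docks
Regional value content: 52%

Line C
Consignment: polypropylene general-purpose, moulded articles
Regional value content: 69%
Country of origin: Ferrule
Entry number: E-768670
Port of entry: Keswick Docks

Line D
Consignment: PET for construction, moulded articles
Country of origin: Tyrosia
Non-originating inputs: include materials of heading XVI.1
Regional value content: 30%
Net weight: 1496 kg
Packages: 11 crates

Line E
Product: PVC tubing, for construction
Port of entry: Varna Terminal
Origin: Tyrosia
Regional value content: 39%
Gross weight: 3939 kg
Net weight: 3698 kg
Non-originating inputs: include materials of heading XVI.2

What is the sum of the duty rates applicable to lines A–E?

Line A: PVC → XVI.2; tubing → XVI.2.3; general-purpose → XVI.2.3.2. Scheduled 30%. Tyrosia agreement on XVI.2.2.1: XVI.2.3.2 not covered; Tyrosia agreement on XVI.2.3: CTH met → 9% available; preferential 9%. → 9%.
Line B: PET → XVI.1; tubing → XVI.1.3; general-purpose → XVI.1.3.2. Scheduled 3%. Ferrule agreement on XVI.1.3.3: XVI.1.3.2 not covered; anti-dumping (Ferrule, XVI.1.3): +37%; total 3% + 37% = 40%. → 40%.
Line C: polypropylene → XVI.3; moulded articles → XVI.3.1; general-purpose → XVI.3.1.2. Scheduled 19%. Ferrule agreement on XVI.1.3.3: XVI.3.1.2 not covered. → 19%.
Line D: PET → XVI.1; moulded articles → XVI.1.1; for construction → XVI.1.1.2. Scheduled 20%. Tyrosia agreement on XVI.2.2.1: XVI.1.1.2 not covered; Tyrosia agreement on XVI.2.3: XVI.1.1.2 not covered. → 20%.
Line E: PVC → XVI.2; tubing → XVI.2.3; for construction → XVI.2.3.1. Scheduled 6%. Tyrosia agreement on XVI.2.2.1: XVI.2.3.1 not covered; Tyrosia agreement on XVI.2.3: CTH not met. → 6%.
Sum: 9% + 40% + 19% + 20% + 6% = 94%.

94%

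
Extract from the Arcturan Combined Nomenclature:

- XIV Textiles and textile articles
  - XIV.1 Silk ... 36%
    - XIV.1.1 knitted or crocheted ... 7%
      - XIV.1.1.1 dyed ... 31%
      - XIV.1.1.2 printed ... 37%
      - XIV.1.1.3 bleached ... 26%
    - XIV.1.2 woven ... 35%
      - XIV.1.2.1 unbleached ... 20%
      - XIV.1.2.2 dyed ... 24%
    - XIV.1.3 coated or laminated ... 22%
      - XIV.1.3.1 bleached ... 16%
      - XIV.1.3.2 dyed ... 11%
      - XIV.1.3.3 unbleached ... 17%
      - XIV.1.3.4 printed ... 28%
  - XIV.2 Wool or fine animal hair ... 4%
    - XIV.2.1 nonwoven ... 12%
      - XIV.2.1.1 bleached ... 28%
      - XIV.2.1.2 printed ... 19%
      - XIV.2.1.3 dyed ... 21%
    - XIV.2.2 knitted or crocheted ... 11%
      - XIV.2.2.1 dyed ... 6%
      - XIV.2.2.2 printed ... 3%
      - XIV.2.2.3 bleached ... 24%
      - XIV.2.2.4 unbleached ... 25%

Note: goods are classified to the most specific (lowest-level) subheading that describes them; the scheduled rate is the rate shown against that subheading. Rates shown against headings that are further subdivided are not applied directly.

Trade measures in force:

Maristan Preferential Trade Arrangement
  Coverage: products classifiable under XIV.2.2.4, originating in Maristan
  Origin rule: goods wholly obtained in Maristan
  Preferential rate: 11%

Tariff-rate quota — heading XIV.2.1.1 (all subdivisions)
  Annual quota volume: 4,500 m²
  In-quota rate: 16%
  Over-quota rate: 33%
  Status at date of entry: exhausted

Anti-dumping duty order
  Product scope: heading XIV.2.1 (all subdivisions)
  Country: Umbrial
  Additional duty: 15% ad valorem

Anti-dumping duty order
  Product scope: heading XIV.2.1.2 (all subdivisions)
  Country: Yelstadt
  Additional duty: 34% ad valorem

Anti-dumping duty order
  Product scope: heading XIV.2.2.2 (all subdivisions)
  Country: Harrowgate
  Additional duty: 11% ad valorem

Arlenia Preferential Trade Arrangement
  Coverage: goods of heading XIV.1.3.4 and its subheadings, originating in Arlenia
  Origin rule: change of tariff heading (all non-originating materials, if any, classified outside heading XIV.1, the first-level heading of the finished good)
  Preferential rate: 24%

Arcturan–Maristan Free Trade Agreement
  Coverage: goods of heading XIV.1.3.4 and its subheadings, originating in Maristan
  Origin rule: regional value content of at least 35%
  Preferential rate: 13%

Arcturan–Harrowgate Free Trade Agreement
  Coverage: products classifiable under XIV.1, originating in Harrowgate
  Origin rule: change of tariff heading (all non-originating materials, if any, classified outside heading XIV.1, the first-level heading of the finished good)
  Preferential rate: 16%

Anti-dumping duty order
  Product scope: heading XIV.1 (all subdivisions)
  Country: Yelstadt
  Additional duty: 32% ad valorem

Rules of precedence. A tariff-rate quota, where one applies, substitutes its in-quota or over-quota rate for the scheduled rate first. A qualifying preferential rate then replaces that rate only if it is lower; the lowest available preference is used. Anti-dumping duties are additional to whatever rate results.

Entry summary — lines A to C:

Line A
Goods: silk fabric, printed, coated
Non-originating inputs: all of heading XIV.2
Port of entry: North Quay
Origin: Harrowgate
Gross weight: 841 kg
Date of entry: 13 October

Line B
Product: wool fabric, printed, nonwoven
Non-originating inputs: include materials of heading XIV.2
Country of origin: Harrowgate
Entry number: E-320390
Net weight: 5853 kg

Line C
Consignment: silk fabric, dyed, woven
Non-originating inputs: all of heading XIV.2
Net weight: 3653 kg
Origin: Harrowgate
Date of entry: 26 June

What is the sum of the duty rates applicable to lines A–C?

Line A: silk → XIV.1; coated → XIV.1.3; printed → XIV.1.3.4. Scheduled 28%. Harrowgate agreement on XIV.1: CTH met → 16% available; preferential 16%. → 16%.
Line B: wool → XIV.2; nonwoven → XIV.2.1; printed → XIV.2.1.2. Scheduled 19%. Harrowgate agreement on XIV.1: XIV.2.1.2 not covered. → 19%.
Line C: silk → XIV.1; woven → XIV.1.2; dyed → XIV.1.2.2. Scheduled 24%. Harrowgate agreement on XIV.1: CTH met → 16% available; preferential 16%. → 16%.
Sum: 16% + 19% + 16% = 51%.

51%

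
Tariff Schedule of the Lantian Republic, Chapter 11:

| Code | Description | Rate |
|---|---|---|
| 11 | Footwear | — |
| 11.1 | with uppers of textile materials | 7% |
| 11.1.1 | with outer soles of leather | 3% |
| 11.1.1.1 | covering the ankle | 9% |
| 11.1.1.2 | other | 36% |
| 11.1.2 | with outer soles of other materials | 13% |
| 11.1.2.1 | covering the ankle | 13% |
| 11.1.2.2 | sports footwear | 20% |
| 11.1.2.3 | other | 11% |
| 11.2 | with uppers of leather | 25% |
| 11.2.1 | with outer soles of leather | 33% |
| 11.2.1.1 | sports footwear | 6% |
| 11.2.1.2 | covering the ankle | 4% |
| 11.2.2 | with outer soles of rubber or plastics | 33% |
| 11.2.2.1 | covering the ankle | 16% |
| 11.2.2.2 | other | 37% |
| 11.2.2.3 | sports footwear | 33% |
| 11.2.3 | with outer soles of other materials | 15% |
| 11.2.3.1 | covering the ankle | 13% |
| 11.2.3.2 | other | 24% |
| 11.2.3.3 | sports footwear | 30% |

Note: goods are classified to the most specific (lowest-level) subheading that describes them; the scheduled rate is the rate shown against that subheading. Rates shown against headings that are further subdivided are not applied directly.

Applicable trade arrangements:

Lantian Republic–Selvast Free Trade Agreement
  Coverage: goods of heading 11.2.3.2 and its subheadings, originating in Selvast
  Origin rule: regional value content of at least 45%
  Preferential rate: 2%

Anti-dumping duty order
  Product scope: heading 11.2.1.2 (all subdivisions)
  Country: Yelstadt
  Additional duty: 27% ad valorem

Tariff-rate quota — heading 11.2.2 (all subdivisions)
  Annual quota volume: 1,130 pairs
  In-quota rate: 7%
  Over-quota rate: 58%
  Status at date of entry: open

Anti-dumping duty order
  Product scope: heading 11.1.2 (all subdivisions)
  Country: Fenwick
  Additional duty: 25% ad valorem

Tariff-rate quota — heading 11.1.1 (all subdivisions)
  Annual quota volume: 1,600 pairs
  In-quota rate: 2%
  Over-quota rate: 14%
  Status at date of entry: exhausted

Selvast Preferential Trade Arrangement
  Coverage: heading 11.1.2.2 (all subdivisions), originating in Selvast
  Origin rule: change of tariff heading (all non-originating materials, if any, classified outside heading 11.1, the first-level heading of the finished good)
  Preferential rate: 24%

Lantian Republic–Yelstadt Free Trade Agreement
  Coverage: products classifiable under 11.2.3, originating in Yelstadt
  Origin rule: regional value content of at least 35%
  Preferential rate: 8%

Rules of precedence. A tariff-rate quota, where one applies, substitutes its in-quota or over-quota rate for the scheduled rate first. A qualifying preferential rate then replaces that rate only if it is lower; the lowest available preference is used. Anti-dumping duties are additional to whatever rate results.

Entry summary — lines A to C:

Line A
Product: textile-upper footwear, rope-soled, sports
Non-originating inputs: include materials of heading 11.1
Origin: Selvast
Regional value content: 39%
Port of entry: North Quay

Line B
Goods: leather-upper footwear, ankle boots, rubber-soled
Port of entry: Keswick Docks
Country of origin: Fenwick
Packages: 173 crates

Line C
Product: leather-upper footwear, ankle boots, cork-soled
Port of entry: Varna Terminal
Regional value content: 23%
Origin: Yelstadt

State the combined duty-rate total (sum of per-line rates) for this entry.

40%

Line A: textile-upper → 11.1; rope-soled → 11.1.2; sports → 11.1.2.2. Scheduled 20%. Selvast agreement on 11.2.3.2: 11.1.2.2 not covered; Selvast agreement on 11.1.2.2: CTH not met. → 20%.
Line B: leather-upper → 11.2; rubber-soled → 11.2.2; ankle boots → 11.2.2.1. Scheduled 16%. quota on 11.2.2 open → in-quota 7%. → 7%.
Line C: leather-upper → 11.2; cork-soled → 11.2.3; ankle boots → 11.2.3.1. Scheduled 13%. Yelstadt agreement on 11.2.3: RVC < 35%. → 13%.
Sum: 20% + 7% + 13% = 40%.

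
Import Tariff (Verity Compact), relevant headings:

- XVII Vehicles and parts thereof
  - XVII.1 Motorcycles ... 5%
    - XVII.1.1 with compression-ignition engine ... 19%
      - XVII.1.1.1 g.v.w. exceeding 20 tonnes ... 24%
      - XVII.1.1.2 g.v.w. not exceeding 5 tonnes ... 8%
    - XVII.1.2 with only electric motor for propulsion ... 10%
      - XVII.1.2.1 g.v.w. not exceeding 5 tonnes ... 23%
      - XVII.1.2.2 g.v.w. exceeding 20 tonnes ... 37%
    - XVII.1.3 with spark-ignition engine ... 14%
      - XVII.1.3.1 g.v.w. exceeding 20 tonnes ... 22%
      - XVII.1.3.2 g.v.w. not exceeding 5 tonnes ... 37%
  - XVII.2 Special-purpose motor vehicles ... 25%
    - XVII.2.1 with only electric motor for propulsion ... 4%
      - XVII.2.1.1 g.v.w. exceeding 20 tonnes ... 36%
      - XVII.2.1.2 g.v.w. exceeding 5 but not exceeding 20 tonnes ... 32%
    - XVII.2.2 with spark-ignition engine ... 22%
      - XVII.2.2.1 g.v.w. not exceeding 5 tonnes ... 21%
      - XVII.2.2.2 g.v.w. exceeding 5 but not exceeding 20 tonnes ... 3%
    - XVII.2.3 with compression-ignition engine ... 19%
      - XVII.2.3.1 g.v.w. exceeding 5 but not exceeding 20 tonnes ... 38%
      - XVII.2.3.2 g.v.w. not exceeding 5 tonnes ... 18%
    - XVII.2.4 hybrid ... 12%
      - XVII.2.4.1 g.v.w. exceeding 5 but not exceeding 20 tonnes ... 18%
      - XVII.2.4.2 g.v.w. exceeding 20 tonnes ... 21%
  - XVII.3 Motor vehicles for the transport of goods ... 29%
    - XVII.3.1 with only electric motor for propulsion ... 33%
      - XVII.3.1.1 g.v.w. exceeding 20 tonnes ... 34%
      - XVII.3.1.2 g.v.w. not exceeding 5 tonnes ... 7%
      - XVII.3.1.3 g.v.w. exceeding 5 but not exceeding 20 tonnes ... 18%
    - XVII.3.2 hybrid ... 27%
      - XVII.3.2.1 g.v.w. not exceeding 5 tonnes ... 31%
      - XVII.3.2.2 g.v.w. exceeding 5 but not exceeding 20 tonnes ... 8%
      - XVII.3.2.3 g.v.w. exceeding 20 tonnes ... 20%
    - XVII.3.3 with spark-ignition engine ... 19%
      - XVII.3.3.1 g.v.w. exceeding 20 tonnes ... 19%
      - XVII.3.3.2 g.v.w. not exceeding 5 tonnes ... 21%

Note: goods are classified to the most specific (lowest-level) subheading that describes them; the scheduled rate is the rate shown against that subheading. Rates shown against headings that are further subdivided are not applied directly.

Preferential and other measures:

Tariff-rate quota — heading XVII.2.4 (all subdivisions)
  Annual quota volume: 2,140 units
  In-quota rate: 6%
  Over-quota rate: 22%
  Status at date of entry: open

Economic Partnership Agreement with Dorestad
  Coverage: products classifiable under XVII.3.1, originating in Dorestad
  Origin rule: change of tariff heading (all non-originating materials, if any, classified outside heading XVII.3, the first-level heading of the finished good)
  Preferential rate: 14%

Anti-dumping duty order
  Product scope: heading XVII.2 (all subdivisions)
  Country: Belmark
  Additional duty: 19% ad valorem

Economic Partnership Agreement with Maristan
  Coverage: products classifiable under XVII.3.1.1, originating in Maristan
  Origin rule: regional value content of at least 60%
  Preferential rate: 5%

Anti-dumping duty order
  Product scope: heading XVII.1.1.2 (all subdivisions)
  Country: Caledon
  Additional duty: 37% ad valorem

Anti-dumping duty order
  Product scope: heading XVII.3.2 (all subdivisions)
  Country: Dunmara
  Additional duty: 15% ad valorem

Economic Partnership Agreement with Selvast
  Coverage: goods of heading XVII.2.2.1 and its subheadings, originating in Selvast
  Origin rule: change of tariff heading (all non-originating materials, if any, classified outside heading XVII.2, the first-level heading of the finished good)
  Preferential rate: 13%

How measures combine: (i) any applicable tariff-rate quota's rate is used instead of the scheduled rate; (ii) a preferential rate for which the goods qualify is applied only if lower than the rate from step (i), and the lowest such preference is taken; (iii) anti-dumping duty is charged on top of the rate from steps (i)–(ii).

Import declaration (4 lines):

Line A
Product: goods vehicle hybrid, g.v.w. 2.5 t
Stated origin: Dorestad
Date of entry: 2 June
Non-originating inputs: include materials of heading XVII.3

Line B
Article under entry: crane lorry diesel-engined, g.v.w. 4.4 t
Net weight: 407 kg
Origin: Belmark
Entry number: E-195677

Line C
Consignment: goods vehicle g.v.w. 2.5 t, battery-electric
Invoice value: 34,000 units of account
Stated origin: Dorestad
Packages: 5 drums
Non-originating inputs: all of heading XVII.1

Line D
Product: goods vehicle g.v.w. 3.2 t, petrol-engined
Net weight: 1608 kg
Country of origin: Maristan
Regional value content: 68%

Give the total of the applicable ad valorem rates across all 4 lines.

Line A: goods vehicle → XVII.3; hybrid → XVII.3.2; g.v.w. 2.5 t → XVII.3.2.1. Scheduled 31%. Dorestad agreement on XVII.3.1: XVII.3.2.1 not covered. → 31%.
Line B: crane lorry → XVII.2; diesel-engined → XVII.2.3; g.v.w. 4.4 t → XVII.2.3.2. Scheduled 18%. anti-dumping (Belmark, XVII.2): +19%; total 18% + 19% = 37%. → 37%.
Line C: goods vehicle → XVII.3; battery-electric → XVII.3.1; g.v.w. 2.5 t → XVII.3.1.2. Scheduled 7%. Dorestad agreement on XVII.3.1: CTH met → 14% available; preference 14% not lower than 7% → no reduction. → 7%.
Line D: goods vehicle → XVII.3; petrol-engined → XVII.3.3; g.v.w. 3.2 t → XVII.3.3.2. Scheduled 21%. Maristan agreement on XVII.3.1.1: XVII.3.3.2 not covered. → 21%.
Sum: 31% + 37% + 7% + 21% = 96%.

96%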